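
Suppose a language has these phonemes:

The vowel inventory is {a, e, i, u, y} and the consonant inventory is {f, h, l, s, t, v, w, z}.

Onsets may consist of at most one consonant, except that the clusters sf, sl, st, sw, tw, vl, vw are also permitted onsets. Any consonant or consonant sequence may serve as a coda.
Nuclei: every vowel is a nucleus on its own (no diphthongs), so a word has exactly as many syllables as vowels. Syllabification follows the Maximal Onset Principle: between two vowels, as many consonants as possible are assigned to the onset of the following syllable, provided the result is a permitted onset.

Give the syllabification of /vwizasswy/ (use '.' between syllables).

Nuclei (vowels): i, a, y → 3 syllables.
V1 /i/ – V2 /a/: /z/ → onset of the next syllable (single consonants are always licit onsets).
V2 /a/ – V3 /y/: /ssw/; trying suffixes from longest down, /sw/ is the first permitted one, so coda /s/ | onset /sw/.

vwi.zas.swy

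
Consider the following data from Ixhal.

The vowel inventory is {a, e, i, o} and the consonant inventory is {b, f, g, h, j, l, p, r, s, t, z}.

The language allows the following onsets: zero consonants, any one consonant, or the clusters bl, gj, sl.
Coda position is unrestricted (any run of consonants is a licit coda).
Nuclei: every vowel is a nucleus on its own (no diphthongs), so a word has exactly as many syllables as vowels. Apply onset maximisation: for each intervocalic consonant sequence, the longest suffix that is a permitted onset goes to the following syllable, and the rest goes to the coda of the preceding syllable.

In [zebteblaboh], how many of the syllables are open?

2

Nuclei (vowels): e, e, a, o → 4 syllables.
σ1/σ2 boundary: /bt/ splits as /b/ + /t/ (/t/ is the longest suffix that is a licit onset).
σ2/σ3 boundary: /bl/ — entire cluster is a permitted onset → onset /bl/, coda ∅.
σ3/σ4 boundary: /b/ is a single consonant, so it becomes the next onset.
Putting it together: zeb.te.bla.boh.
Classifying each syllable: /zeb/ (closed), /te/ (open), /bla/ (open), /boh/ (closed).
Open syllables: 2.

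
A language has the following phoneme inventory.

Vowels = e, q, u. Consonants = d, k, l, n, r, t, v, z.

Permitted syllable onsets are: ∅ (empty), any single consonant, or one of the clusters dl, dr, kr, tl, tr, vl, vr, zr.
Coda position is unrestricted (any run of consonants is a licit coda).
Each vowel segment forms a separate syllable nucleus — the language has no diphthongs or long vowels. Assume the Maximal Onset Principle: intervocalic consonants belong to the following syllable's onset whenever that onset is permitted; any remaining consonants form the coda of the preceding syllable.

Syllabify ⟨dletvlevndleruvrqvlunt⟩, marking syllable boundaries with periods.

Vowels present: e, e, e, u, q, u; each is a nucleus, giving 6 syllables.
σ1/σ2 boundary: /tvl/ splits as /t/ + /vl/ (/vl/ is the longest suffix that is a licit onset).
σ2/σ3 boundary: cluster /vndl/ — the longest permitted-onset suffix is /dl/; onset = /dl/, preceding coda = /vn/.
σ3/σ4 boundary: just /r/ — single C goes to the following onset.
σ4/σ5 boundary: /vr/ — entire cluster is a permitted onset → onset /vr/, coda ∅.
σ5/σ6 boundary: cluster /vl/ — /vl/ is itself a permitted onset, so the whole cluster goes right; preceding coda = ∅.

dlet.vlevn.dle.ru.vrq.vlunt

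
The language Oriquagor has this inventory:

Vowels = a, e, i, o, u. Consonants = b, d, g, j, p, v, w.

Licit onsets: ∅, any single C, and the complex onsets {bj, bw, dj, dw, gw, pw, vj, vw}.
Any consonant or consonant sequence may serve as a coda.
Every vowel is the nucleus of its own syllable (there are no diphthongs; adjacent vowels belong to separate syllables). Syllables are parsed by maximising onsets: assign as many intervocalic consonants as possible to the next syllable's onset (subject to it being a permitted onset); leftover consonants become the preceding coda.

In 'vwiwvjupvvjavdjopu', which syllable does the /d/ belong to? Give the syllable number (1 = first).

Vowels present: i, u, a, o, u; each is a nucleus, giving 5 syllables.
V1 /i/ – V2 /u/: /wvj/; trying suffixes from longest down, /vj/ is the first permitted one, so coda /w/ | onset /vj/.
V2 /u/ – V3 /a/: /pvvj/ splits as /pv/ + /vj/ (/vj/ is the longest suffix that is a licit onset).
V3 /a/ – V4 /o/: cluster /vdj/ — the longest permitted-onset suffix is /dj/; onset = /dj/, preceding coda = /v/.
V4 /o/ – V5 /u/: /p/ is a single consonant, so it becomes the next onset.
Result: vwiw.vjupv.vjav.djo.pu.
The /d/ is in the onset of syllable 4 (/djo/).

4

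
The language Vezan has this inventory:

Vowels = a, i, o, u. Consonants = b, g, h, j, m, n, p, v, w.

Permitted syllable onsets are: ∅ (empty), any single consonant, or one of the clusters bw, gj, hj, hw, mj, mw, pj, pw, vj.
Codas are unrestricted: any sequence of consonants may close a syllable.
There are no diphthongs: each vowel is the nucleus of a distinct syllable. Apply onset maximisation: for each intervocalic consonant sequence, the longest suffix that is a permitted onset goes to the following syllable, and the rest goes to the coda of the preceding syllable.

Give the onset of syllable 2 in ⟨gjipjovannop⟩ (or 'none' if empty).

pj

The vowels are i, o, a, o — 4 nuclei, so 4 syllables.
Between /i/ (V1) and /o/ (V2): cluster /pj/ — /pj/ is itself a permitted onset, so the whole cluster goes right; preceding coda = ∅.
Between /o/ (V2) and /a/ (V3): /v/ → onset of the next syllable (single consonants are always licit onsets).
Between /a/ (V3) and /o/ (V4): /nn/ — longest licit onset from the right is /n/, leaving /n/ as coda.
Putting it together: gji.pjo.van.nop.
Syllable 2 is /pjo/: onset /pj/, nucleus /o/, coda ∅.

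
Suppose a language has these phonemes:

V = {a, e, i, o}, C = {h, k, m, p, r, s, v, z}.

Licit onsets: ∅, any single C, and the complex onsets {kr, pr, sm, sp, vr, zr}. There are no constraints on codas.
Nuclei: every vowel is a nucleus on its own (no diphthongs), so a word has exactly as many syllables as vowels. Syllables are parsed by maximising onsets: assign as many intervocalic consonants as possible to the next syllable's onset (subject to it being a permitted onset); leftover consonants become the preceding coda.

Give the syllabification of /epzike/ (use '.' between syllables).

The vowels are e, i, e — 3 nuclei, so 3 syllables.
/e…i/ gap (V1→V2): cluster /pz/ — the longest permitted-onset suffix is /z/; onset = /z/, preceding coda = /p/.
/i…e/ gap (V2→V3): /k/ → onset of the next syllable (single consonants are always licit onsets).

ep.zi.ke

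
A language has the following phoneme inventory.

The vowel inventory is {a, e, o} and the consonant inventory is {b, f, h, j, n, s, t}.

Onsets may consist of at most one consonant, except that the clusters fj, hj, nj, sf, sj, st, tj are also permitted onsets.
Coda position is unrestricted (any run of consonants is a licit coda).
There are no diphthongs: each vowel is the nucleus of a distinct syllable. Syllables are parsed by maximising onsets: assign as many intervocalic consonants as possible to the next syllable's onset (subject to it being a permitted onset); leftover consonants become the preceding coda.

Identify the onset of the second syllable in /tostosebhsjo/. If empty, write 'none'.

The vowels are o, o, e, o — 4 nuclei, so 4 syllables.
V1 /o/ – V2 /o/: /st/ — entire cluster is a permitted onset → onset /st/, coda ∅.
V2 /o/ – V3 /e/: /s/ → onset of the next syllable (single consonants are always licit onsets).
V3 /e/ – V4 /o/: cluster /bhsj/ — the longest permitted-onset suffix is /sj/; onset = /sj/, preceding coda = /bh/.
Syllabification: to.sto.sebh.sjo.
Syllable 2 is /sto/: onset /st/, nucleus /o/, coda ∅.

st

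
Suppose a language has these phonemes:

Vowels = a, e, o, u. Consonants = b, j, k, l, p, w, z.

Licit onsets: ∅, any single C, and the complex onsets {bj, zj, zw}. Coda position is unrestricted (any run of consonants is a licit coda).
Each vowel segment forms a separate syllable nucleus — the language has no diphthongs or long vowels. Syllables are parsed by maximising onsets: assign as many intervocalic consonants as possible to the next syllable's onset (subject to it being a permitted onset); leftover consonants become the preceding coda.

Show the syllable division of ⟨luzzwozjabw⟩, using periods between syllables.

luz.zwo.zjabw

The vowels are u, o, a — 3 nuclei, so 3 syllables.
V1 /u/ – V2 /o/: /zzw/; trying suffixes from longest down, /zw/ is the first permitted one, so coda /z/ | onset /zw/.
V2 /o/ – V3 /a/: cluster /zj/ — /zj/ is itself a permitted onset, so the whole cluster goes right; preceding coda = ∅.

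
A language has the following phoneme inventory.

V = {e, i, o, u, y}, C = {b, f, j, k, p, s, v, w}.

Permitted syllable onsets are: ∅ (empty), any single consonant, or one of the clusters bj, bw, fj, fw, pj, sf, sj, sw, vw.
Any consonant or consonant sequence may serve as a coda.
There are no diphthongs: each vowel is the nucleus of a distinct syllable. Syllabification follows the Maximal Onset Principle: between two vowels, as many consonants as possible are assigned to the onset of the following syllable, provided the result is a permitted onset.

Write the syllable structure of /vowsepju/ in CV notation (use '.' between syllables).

CVC.CV.CCV

Nuclei (vowels): o, e, u → 3 syllables.
σ1/σ2 boundary: /ws/ — longest licit onset from the right is /s/, leaving /w/ as coda.
σ2/σ3 boundary: /pj/ is a licit onset in full, so it all attaches to the next syllable.
Putting it together: vow.se.pju.
Mapping each syllable to C/V: /vow/ → CVC, /se/ → CV, /pju/ → CCV.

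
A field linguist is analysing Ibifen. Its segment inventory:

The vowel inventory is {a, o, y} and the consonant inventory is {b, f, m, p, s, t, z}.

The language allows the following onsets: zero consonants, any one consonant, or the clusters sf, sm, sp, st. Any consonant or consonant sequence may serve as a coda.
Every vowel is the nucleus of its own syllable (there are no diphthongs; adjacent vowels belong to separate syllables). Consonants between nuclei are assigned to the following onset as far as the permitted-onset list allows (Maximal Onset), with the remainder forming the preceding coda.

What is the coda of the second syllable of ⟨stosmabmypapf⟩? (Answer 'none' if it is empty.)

b

Vowels present: o, a, y, a; each is a nucleus, giving 4 syllables.
V1 /o/ – V2 /a/: cluster /sm/ — /sm/ is itself a permitted onset, so the whole cluster goes right; preceding coda = ∅.
V2 /a/ – V3 /y/: /bm/ splits as /b/ + /m/ (/m/ is the longest suffix that is a licit onset).
V3 /y/ – V4 /a/: just /p/ — single C goes to the following onset.
Syllabification: sto.smab.my.papf.
Syllable 2 is /smab/: onset /sm/, nucleus /a/, coda /b/.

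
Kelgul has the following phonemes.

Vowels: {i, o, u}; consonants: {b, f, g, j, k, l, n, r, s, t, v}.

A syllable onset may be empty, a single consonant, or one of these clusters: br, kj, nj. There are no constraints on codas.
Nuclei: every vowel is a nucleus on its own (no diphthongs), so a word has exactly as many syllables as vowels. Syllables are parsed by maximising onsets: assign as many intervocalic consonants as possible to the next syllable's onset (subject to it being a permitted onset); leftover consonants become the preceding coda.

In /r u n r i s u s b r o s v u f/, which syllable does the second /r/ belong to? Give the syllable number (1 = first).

2

Vowels present: u, i, u, o, u; each is a nucleus, giving 5 syllables.
V1 /u/ – V2 /i/: /nr/ splits as /n/ + /r/ (/r/ is the longest suffix that is a licit onset).
V2 /i/ – V3 /u/: just /s/ — single C goes to the following onset.
V3 /u/ – V4 /o/: /sbr/ — longest licit onset from the right is /br/, leaving /s/ as coda.
V4 /o/ – V5 /u/: cluster /sv/ — the longest permitted-onset suffix is /v/; onset = /v/, preceding coda = /s/.
Putting it together: run.ri.sus.bros.vuf.
The second /r/ is in the onset of syllable 2 (/ri/).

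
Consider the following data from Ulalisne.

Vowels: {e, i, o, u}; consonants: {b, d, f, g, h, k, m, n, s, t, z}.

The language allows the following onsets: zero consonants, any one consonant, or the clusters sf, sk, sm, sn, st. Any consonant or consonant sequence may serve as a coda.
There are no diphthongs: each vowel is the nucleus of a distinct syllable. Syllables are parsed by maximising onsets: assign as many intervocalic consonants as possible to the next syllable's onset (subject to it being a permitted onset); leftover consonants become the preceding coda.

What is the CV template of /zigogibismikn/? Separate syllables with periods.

CV.CV.CV.CV.CCVCC

Nuclei (vowels): i, o, i, i, i → 5 syllables.
/i…o/ gap (V1→V2): /g/ → onset of the next syllable (single consonants are always licit onsets).
/o…i/ gap (V2→V3): /g/ is a single consonant, so it becomes the next onset.
/i…i/ gap (V3→V4): /b/ is a single consonant, so it becomes the next onset.
/i…i/ gap (V4→V5): cluster /sm/ — /sm/ is itself a permitted onset, so the whole cluster goes right; preceding coda = ∅.
So the parse is zi.go.gi.bi.smikn.
Mapping each syllable to C/V: /zi/ → CV, /go/ → CV, /gi/ → CV, /bi/ → CV, /smikn/ → CCVCC.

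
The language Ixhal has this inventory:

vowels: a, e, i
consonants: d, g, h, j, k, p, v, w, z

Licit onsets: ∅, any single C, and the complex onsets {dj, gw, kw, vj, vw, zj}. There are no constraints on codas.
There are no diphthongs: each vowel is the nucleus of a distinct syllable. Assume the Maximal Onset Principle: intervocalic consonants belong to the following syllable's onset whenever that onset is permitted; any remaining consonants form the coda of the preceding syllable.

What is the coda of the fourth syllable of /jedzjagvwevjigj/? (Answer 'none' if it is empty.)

gj

Nuclei (vowels): e, a, e, i → 4 syllables.
Between /e/ (V1) and /a/ (V2): cluster /dzj/ — the longest permitted-onset suffix is /zj/; onset = /zj/, preceding coda = /d/.
Between /a/ (V2) and /e/ (V3): cluster /gvw/ — the longest permitted-onset suffix is /vw/; onset = /vw/, preceding coda = /g/.
Between /e/ (V3) and /i/ (V4): cluster /vj/ — /vj/ is itself a permitted onset, so the whole cluster goes right; preceding coda = ∅.
So the parse is jed.zjag.vwe.vjigj.
Syllable 4 is /vjigj/: onset /vj/, nucleus /i/, coda /gj/.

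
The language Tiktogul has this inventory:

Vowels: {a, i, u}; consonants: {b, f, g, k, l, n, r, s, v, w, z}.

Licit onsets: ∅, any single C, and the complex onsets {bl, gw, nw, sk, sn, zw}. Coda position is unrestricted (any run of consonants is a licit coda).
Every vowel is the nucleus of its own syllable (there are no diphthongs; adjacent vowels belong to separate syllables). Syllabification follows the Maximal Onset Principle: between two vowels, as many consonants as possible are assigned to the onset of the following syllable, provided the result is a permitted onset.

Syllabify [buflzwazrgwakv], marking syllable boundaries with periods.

bufl.zwazr.gwakv

Vowels present: u, a, a; each is a nucleus, giving 3 syllables.
/u…a/ gap (V1→V2): /flzw/ — longest licit onset from the right is /zw/, leaving /fl/ as coda.
/a…a/ gap (V2→V3): /zrgw/ splits as /zr/ + /gw/ (/gw/ is the longest suffix that is a licit onset).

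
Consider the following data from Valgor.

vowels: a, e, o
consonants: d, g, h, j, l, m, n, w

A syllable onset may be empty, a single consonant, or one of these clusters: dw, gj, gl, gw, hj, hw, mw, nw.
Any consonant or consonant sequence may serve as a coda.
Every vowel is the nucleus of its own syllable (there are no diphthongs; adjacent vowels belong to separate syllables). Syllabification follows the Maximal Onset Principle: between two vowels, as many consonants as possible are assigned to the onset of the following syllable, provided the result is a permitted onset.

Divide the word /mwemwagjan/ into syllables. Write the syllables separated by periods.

The vowels are e, a, a — 3 nuclei, so 3 syllables.
Between /e/ (V1) and /a/ (V2): /mw/ — entire cluster is a permitted onset → onset /mw/, coda ∅.
Between /a/ (V2) and /a/ (V3): /gj/ — entire cluster is a permitted onset → onset /gj/, coda ∅.

mwe.mwa.gjan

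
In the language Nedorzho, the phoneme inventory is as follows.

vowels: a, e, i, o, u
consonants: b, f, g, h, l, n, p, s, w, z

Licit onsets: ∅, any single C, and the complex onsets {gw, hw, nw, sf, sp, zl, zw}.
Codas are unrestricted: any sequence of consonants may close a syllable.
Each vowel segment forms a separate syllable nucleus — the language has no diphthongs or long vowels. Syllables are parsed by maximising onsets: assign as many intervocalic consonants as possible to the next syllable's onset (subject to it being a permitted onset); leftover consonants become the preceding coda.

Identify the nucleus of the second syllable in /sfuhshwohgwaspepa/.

Vowels present: u, o, a, e, a; each is a nucleus, giving 5 syllables.
The second nucleus (vowel 2 from the left) is /o/.

o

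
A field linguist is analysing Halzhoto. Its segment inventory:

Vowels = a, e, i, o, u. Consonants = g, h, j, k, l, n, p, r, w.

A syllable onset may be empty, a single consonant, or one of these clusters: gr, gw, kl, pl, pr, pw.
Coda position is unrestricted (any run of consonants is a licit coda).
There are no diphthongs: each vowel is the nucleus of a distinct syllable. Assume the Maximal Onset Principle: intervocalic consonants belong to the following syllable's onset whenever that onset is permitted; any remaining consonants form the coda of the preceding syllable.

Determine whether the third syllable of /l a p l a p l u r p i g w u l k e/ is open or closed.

Vowels present: a, a, u, i, u, e; each is a nucleus, giving 6 syllables.
σ1/σ2 boundary: /pl/ — entire cluster is a permitted onset → onset /pl/, coda ∅.
σ2/σ3 boundary: /pl/ — entire cluster is a permitted onset → onset /pl/, coda ∅.
σ3/σ4 boundary: /rp/; trying suffixes from longest down, /p/ is the first permitted one, so coda /r/ | onset /p/.
σ4/σ5 boundary: /gw/ — entire cluster is a permitted onset → onset /gw/, coda ∅.
σ5/σ6 boundary: /lk/ — longest licit onset from the right is /k/, leaving /l/ as coda.
Putting it together: la.pla.plur.pi.gwul.ke.
Syllable 3 is /plur/ with coda /r/, so it is closed.

closed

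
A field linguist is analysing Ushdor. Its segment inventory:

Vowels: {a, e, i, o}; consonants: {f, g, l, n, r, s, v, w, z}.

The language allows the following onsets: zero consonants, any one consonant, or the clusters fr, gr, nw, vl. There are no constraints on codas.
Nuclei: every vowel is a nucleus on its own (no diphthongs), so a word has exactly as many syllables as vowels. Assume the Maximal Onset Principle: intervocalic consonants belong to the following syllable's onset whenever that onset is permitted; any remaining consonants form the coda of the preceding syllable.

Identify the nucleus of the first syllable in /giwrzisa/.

The vowels are i, i, a — 3 nuclei, so 3 syllables.
The first nucleus (vowel 1 from the left) is /i/.

i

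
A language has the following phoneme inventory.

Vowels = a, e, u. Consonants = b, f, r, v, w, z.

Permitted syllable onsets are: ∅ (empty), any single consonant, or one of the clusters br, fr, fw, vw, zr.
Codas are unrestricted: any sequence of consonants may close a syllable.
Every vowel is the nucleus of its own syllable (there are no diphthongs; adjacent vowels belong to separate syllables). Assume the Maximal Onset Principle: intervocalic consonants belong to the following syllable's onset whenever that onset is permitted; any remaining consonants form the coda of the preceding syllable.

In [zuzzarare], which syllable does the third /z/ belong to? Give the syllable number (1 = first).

The vowels are u, a, a, e — 4 nuclei, so 4 syllables.
σ1/σ2 boundary: cluster /zz/ — the longest permitted-onset suffix is /z/; onset = /z/, preceding coda = /z/.
σ2/σ3 boundary: /r/ is a single consonant, so it becomes the next onset.
σ3/σ4 boundary: /r/ is a single consonant, so it becomes the next onset.
Result: zuz.za.ra.re.
The third /z/ is in the onset of syllable 2 (/za/).

2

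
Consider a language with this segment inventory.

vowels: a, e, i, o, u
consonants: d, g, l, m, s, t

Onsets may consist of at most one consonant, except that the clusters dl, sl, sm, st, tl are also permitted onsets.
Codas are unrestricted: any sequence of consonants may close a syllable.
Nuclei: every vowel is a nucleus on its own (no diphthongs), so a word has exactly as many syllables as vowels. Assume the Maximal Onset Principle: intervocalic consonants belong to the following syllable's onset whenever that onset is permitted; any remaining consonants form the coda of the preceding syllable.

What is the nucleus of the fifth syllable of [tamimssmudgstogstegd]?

e

Nuclei (vowels): a, i, u, o, e → 5 syllables.
The fifth nucleus (vowel 5 from the left) is /e/.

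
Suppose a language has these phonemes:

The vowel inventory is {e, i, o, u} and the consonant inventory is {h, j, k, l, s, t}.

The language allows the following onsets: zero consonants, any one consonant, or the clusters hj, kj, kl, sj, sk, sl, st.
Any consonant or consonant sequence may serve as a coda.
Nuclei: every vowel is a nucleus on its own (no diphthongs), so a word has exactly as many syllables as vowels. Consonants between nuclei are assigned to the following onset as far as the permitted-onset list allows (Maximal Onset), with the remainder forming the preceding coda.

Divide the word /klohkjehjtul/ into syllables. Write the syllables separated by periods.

The vowels are o, e, u — 3 nuclei, so 3 syllables.
Between /o/ (V1) and /e/ (V2): /hkj/ — longest licit onset from the right is /kj/, leaving /h/ as coda.
Between /e/ (V2) and /u/ (V3): /hjt/ splits as /hj/ + /t/ (/t/ is the longest suffix that is a licit onset).

kloh.kjehj.tul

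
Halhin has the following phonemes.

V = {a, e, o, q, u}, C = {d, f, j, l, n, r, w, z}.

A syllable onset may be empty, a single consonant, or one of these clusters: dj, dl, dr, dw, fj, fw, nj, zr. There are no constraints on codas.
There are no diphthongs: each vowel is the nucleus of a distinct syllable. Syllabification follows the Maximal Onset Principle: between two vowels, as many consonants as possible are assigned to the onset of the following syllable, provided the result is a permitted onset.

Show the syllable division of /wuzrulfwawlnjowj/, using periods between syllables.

wu.zrul.fwawl.njowj

Nuclei (vowels): u, u, a, o → 4 syllables.
σ1/σ2 boundary: /zr/ is a licit onset in full, so it all attaches to the next syllable.
σ2/σ3 boundary: /lfw/; trying suffixes from longest down, /fw/ is the first permitted one, so coda /l/ | onset /fw/.
σ3/σ4 boundary: /wlnj/; trying suffixes from longest down, /nj/ is the first permitted one, so coda /wl/ | onset /nj/.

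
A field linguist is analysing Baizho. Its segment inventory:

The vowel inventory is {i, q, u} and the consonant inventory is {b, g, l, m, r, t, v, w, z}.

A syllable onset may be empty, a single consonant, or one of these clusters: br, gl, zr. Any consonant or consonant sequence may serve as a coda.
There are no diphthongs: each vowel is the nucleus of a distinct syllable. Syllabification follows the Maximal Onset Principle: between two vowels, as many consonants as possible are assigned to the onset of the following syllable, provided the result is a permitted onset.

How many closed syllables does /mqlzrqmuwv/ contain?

2

The vowels are q, q, u — 3 nuclei, so 3 syllables.
/q…q/ gap (V1→V2): /lzr/ — longest licit onset from the right is /zr/, leaving /l/ as coda.
/q…u/ gap (V2→V3): just /m/ — single C goes to the following onset.
Syllabification: mql.zrq.muwv.
Classifying each syllable: /mql/ (closed), /zrq/ (open), /muwv/ (closed).
Closed syllables: 2.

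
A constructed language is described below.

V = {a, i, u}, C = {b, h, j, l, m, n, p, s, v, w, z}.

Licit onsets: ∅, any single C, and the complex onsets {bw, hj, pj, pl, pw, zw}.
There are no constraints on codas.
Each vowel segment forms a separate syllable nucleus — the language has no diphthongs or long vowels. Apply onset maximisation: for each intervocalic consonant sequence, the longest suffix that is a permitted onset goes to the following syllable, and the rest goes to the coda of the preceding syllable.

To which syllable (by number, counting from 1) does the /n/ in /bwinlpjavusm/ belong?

1

The vowels are i, a, u — 3 nuclei, so 3 syllables.
Between /i/ (V1) and /a/ (V2): /nlpj/ — longest licit onset from the right is /pj/, leaving /nl/ as coda.
Between /a/ (V2) and /u/ (V3): /v/ → onset of the next syllable (single consonants are always licit onsets).
Putting it together: bwinl.pja.vusm.
The /n/ is in the coda of syllable 1 (/bwinl/).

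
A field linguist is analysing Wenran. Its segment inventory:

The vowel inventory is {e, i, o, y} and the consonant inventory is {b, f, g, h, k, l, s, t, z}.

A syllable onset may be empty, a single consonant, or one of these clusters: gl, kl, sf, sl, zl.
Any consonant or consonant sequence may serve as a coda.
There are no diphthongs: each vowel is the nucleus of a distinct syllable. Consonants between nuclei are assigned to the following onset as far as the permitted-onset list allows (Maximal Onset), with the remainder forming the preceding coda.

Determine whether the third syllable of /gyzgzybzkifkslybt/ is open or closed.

closed

Vowels present: y, y, i, y; each is a nucleus, giving 4 syllables.
V1 /y/ – V2 /y/: /zgz/; trying suffixes from longest down, /z/ is the first permitted one, so coda /zg/ | onset /z/.
V2 /y/ – V3 /i/: cluster /bzk/ — the longest permitted-onset suffix is /k/; onset = /k/, preceding coda = /bz/.
V3 /i/ – V4 /y/: /fksl/ — longest licit onset from the right is /sl/, leaving /fk/ as coda.
Putting it together: gyzg.zybz.kifk.slybt.
Syllable 3 is /kifk/ with coda /fk/, so it is closed.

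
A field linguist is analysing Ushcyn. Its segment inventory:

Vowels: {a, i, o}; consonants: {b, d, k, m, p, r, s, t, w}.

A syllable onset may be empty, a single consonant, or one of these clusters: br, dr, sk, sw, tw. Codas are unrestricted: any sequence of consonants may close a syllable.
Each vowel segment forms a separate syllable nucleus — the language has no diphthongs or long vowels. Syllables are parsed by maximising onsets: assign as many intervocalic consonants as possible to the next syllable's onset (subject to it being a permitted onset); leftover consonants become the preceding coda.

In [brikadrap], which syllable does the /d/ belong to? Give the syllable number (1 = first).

Vowels present: i, a, a; each is a nucleus, giving 3 syllables.
/i…a/ gap (V1→V2): just /k/ — single C goes to the following onset.
/a…a/ gap (V2→V3): /dr/ is a licit onset in full, so it all attaches to the next syllable.
Result: bri.ka.drap.
The /d/ is in the onset of syllable 3 (/drap/).

3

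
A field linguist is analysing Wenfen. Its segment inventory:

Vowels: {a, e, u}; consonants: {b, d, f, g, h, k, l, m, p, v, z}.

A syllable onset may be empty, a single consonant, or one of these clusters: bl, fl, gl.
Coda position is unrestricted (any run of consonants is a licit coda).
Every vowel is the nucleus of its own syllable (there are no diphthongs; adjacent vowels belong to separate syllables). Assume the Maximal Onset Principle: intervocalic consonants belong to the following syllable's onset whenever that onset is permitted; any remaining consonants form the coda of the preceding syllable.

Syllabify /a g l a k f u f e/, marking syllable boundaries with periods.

a.glak.fu.fe

Nuclei (vowels): a, a, u, e → 4 syllables.
Between /a/ (V1) and /a/ (V2): /gl/ — entire cluster is a permitted onset → onset /gl/, coda ∅.
Between /a/ (V2) and /u/ (V3): /kf/ — longest licit onset from the right is /f/, leaving /k/ as coda.
Between /u/ (V3) and /e/ (V4): /f/ → onset of the next syllable (single consonants are always licit onsets).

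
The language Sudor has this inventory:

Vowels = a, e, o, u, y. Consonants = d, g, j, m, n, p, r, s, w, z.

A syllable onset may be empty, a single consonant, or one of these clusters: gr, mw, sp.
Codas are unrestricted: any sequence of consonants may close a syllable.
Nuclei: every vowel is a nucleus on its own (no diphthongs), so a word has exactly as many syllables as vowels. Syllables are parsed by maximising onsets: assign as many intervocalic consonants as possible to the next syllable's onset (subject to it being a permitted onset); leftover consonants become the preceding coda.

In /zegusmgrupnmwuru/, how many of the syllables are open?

3

Vowels present: e, u, u, u, u; each is a nucleus, giving 5 syllables.
/e…u/ gap (V1→V2): /g/ is a single consonant, so it becomes the next onset.
/u…u/ gap (V2→V3): /smgr/; trying suffixes from longest down, /gr/ is the first permitted one, so coda /sm/ | onset /gr/.
/u…u/ gap (V3→V4): /pnmw/; trying suffixes from longest down, /mw/ is the first permitted one, so coda /pn/ | onset /mw/.
/u…u/ gap (V4→V5): /r/ → onset of the next syllable (single consonants are always licit onsets).
Syllabification: ze.gusm.grupn.mwu.ru.
Classifying each syllable: /ze/ (open), /gusm/ (closed), /grupn/ (closed), /mwu/ (open), /ru/ (open).
Open syllables: 3.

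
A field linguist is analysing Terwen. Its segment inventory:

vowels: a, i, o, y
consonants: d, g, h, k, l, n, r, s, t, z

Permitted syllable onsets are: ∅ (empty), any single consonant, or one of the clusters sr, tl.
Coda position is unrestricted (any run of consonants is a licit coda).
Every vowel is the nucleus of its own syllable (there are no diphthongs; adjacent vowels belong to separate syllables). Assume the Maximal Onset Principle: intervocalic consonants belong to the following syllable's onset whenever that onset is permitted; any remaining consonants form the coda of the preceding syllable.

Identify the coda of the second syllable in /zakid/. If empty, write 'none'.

d

Vowels present: a, i; each is a nucleus, giving 2 syllables.
σ1/σ2 boundary: /k/ is a single consonant, so it becomes the next onset.
Result: za.kid.
Syllable 2 is /kid/: onset /k/, nucleus /i/, coda /d/.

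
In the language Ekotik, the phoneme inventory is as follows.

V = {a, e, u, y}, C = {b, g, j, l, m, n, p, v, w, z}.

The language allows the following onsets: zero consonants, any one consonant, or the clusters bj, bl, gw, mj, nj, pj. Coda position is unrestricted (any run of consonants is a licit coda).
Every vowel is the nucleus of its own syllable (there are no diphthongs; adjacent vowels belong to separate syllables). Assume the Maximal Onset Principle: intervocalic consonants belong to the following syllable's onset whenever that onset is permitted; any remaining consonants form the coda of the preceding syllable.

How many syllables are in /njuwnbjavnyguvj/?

Nuclei (vowels): u, a, y, u → 4 syllables.

4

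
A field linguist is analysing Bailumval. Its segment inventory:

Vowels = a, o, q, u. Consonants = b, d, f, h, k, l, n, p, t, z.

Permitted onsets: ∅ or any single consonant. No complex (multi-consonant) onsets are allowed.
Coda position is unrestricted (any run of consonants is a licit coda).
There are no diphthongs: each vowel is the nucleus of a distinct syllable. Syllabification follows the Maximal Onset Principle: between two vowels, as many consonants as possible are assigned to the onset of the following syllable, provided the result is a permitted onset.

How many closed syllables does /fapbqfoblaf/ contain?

Vowels present: a, q, o, a; each is a nucleus, giving 4 syllables.
/a…q/ gap (V1→V2): /pb/ splits as /p/ + /b/ (/b/ is the longest suffix that is a licit onset).
/q…o/ gap (V2→V3): /f/ is a single consonant, so it becomes the next onset.
/o…a/ gap (V3→V4): /bl/ — longest licit onset from the right is /l/, leaving /b/ as coda.
So the parse is fap.bq.fob.laf.
Classifying each syllable: /fap/ (closed), /bq/ (open), /fob/ (closed), /laf/ (closed).
Closed syllables: 3.

3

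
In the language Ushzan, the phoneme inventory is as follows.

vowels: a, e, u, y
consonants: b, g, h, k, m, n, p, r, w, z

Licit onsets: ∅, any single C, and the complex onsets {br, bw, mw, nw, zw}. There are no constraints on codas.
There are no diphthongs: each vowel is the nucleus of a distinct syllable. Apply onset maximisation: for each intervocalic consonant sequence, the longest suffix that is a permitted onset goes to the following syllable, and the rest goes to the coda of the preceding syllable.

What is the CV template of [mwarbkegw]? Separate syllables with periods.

The vowels are a, e — 2 nuclei, so 2 syllables.
Between /a/ (V1) and /e/ (V2): /rbk/ — longest licit onset from the right is /k/, leaving /rb/ as coda.
Result: mwarb.kegw.
Mapping each syllable to C/V: /mwarb/ → CCVCC, /kegw/ → CVCC.

CCVCC.CVCC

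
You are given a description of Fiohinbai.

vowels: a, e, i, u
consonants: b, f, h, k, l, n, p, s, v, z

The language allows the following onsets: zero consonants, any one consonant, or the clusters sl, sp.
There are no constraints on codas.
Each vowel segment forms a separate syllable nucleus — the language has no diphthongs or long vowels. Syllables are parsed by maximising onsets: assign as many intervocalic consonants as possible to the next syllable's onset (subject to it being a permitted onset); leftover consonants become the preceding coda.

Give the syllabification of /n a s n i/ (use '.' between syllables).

Nuclei (vowels): a, i → 2 syllables.
V1 /a/ – V2 /i/: cluster /sn/ — the longest permitted-onset suffix is /n/; onset = /n/, preceding coda = /s/.

nas.ni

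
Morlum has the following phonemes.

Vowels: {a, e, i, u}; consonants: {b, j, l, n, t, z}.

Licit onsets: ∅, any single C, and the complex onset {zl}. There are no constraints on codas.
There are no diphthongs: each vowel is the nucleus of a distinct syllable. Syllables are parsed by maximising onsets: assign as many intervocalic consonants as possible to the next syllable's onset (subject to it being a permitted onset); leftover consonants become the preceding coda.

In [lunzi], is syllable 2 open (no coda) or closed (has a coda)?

Vowels present: u, i; each is a nucleus, giving 2 syllables.
Between /u/ (V1) and /i/ (V2): /nz/ splits as /n/ + /z/ (/z/ is the longest suffix that is a licit onset).
So the parse is lun.zi.
Syllable 2 is /zi/; it ends in its nucleus with no coda, so it is open.

open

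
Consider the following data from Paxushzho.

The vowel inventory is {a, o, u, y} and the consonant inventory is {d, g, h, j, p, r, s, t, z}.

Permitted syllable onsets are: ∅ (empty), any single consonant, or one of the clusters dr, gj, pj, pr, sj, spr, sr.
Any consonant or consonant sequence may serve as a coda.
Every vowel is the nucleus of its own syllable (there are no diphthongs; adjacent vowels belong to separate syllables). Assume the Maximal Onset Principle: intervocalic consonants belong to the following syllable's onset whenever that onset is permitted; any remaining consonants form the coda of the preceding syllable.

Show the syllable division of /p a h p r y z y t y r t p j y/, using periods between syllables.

Vowels present: a, y, y, y, y; each is a nucleus, giving 5 syllables.
σ1/σ2 boundary: cluster /hpr/ — the longest permitted-onset suffix is /pr/; onset = /pr/, preceding coda = /h/.
σ2/σ3 boundary: /z/ is a single consonant, so it becomes the next onset.
σ3/σ4 boundary: /t/ is a single consonant, so it becomes the next onset.
σ4/σ5 boundary: cluster /rtpj/ — the longest permitted-onset suffix is /pj/; onset = /pj/, preceding coda = /rt/.

pah.pry.zy.tyrt.pjy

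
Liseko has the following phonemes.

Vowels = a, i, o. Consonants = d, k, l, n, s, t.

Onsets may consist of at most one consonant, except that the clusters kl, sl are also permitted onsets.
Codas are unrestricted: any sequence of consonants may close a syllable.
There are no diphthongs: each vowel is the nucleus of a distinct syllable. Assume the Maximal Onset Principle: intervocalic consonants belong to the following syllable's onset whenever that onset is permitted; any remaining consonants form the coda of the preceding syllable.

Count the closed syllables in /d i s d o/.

The vowels are i, o — 2 nuclei, so 2 syllables.
V1 /i/ – V2 /o/: /sd/ splits as /s/ + /d/ (/d/ is the longest suffix that is a licit onset).
Result: dis.do.
Classifying each syllable: /dis/ (closed), /do/ (open).
Closed syllables: 1.

1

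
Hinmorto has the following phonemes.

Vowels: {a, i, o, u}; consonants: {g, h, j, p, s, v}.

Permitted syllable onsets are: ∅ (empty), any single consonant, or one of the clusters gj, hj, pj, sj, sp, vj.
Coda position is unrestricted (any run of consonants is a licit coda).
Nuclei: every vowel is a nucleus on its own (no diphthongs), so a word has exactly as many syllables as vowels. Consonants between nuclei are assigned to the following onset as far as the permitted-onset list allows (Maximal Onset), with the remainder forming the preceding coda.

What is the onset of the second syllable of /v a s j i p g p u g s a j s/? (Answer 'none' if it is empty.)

Nuclei (vowels): a, i, u, a → 4 syllables.
V1 /a/ – V2 /i/: cluster /sj/ — /sj/ is itself a permitted onset, so the whole cluster goes right; preceding coda = ∅.
V2 /i/ – V3 /u/: /pgp/; trying suffixes from longest down, /p/ is the first permitted one, so coda /pg/ | onset /p/.
V3 /u/ – V4 /a/: /gs/ splits as /g/ + /s/ (/s/ is the longest suffix that is a licit onset).
Result: va.sjipg.pug.sajs.
Syllable 2 is /sjipg/: onset /sj/, nucleus /i/, coda /pg/.

sj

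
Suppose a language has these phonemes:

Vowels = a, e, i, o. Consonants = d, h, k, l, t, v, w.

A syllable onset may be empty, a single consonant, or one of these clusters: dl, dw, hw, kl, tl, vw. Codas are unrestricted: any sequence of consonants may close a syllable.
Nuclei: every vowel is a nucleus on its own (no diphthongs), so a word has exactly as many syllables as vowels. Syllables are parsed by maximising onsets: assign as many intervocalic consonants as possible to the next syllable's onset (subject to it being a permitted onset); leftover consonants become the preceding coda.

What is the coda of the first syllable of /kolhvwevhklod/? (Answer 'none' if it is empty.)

lh

Nuclei (vowels): o, e, o → 3 syllables.
V1 /o/ – V2 /e/: /lhvw/; trying suffixes from longest down, /vw/ is the first permitted one, so coda /lh/ | onset /vw/.
V2 /e/ – V3 /o/: /vhkl/; trying suffixes from longest down, /kl/ is the first permitted one, so coda /vh/ | onset /kl/.
Syllabification: kolh.vwevh.klod.
Syllable 1 is /kolh/: onset /k/, nucleus /o/, coda /lh/.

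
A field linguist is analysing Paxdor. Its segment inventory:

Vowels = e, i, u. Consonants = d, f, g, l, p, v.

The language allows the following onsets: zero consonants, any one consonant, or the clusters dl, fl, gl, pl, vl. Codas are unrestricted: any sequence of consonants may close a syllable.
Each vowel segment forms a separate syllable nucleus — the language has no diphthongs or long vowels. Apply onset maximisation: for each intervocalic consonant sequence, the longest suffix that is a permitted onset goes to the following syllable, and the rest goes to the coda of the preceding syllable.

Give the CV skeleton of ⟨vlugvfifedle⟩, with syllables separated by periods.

Vowels present: u, i, e, e; each is a nucleus, giving 4 syllables.
σ1/σ2 boundary: /gvf/; trying suffixes from longest down, /f/ is the first permitted one, so coda /gv/ | onset /f/.
σ2/σ3 boundary: /f/ → onset of the next syllable (single consonants are always licit onsets).
σ3/σ4 boundary: /dl/ — entire cluster is a permitted onset → onset /dl/, coda ∅.
Putting it together: vlugv.fi.fe.dle.
Mapping each syllable to C/V: /vlugv/ → CCVCC, /fi/ → CV, /fe/ → CV, /dle/ → CCV.

CCVCC.CV.CV.CCV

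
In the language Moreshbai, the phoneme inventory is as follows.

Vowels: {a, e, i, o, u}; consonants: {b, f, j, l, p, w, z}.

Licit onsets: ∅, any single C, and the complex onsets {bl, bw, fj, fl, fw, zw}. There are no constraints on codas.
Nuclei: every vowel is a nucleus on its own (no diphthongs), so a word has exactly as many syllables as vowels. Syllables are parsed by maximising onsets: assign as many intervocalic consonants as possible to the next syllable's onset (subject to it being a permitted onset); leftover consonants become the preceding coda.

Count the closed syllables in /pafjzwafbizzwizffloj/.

5

Vowels present: a, a, i, i, o; each is a nucleus, giving 5 syllables.
V1 /a/ – V2 /a/: cluster /fjzw/ — the longest permitted-onset suffix is /zw/; onset = /zw/, preceding coda = /fj/.
V2 /a/ – V3 /i/: /fb/; trying suffixes from longest down, /b/ is the first permitted one, so coda /f/ | onset /b/.
V3 /i/ – V4 /i/: /zzw/; trying suffixes from longest down, /zw/ is the first permitted one, so coda /z/ | onset /zw/.
V4 /i/ – V5 /o/: /zffl/ — longest licit onset from the right is /fl/, leaving /zf/ as coda.
Result: pafj.zwaf.biz.zwizf.floj.
Classifying each syllable: /pafj/ (closed), /zwaf/ (closed), /biz/ (closed), /zwizf/ (closed), /floj/ (closed).
Closed syllables: 5.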